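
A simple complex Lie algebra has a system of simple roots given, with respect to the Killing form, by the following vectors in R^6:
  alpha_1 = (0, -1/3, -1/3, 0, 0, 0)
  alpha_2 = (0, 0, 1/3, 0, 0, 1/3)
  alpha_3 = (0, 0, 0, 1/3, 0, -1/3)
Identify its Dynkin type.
Compute the Cartan integers a_ij = 2(alpha_i, alpha_j)/(alpha_j, alpha_j); the resulting 3x3 Cartan matrix is
[[2, -1, 0], [-1, 2, -1], [0, -1, 2]].
All simple roots have the same length, so the diagram is simply laced. The associated Dynkin diagram is a chain of 3 nodes with single edges (A_3), so the type is A_3 (the algebra sl(4)).

A3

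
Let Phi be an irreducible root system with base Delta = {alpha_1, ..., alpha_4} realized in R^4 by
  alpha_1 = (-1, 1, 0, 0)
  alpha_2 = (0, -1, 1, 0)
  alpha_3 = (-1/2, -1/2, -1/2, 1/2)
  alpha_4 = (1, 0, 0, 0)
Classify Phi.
F_4

Compute the Cartan integers a_ij = 2(alpha_i, alpha_j)/(alpha_j, alpha_j); the resulting 4x4 Cartan matrix is
[[2, -1, 0, -2], [-1, 2, 0, 0], [0, 0, 2, -1], [-1, 0, -1, 2]].
The roots have two lengths (squared-length ratio 2:1); the short ones are alpha_{3,4}. The associated Dynkin diagram is a chain of 4 nodes with a double edge between the middle two (F_4), so the type is F_4.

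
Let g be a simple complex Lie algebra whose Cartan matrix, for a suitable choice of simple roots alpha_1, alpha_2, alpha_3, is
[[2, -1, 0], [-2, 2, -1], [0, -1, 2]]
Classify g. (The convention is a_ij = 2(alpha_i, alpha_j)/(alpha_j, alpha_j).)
The matrix has rank 3 with 2's on the diagonal. Reading the off-diagonal entries as Dynkin edges (a single edge where a_ij = a_ji = -1; a double or triple edge where a_ij * a_ji = 2 or 3), the diagram is a chain of 3 nodes with a double edge at one end; the terminal node there is the unique short simple root (B_3). One simple-root ordering that puts it in standard form is (alpha_3, alpha_2, alpha_1). So the algebra is type B_3, i.e. so(7).

B3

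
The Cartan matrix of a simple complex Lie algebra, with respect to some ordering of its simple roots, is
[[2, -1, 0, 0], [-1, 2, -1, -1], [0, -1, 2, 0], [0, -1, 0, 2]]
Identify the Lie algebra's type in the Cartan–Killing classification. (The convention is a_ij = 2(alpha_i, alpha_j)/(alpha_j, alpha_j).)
The matrix has rank 4 with 2's on the diagonal. Reading the off-diagonal entries as Dynkin edges (a single edge where a_ij = a_ji = -1; a double or triple edge where a_ij * a_ji = 2 or 3), the diagram is a chain of 2 nodes with a fork of two nodes at one end (D_4). One simple-root ordering that puts it in standard form is (alpha_4, alpha_2, alpha_3, alpha_1). So the algebra is type D_4, i.e. so(8).

D_4 (so(8))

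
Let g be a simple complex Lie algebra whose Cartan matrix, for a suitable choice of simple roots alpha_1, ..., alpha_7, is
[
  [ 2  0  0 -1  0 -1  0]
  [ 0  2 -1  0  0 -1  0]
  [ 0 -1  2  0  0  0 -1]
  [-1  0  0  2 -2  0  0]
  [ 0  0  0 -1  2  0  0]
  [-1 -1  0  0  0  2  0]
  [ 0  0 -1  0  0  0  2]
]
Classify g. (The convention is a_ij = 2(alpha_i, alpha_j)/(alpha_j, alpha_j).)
B_7

The matrix has rank 7 with 2's on the diagonal. Reading the off-diagonal entries as Dynkin edges (a single edge where a_ij = a_ji = -1; a double or triple edge where a_ij * a_ji = 2 or 3), the diagram is a chain of 7 nodes with a double edge at one end; the terminal node there is the unique short simple root (B_7). One simple-root ordering that puts it in standard form is (alpha_7, alpha_3, alpha_2, alpha_6, alpha_1, alpha_4, alpha_5). So the algebra is type B_7, i.e. so(15).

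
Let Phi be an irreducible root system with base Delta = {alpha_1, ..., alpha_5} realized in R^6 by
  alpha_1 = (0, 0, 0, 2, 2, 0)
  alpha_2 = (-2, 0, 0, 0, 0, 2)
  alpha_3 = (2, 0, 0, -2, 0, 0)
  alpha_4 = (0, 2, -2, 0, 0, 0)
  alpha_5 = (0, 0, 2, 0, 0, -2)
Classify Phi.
A_5 (sl(6))

Compute the Cartan integers a_ij = 2(alpha_i, alpha_j)/(alpha_j, alpha_j); the resulting 5x5 Cartan matrix is
[[2, 0, -1, 0, 0], [0, 2, -1, 0, -1], [-1, -1, 2, 0, 0], [0, 0, 0, 2, -1], [0, -1, 0, -1, 2]].
All simple roots have the same length, so the diagram is simply laced. The associated Dynkin diagram is a chain of 5 nodes with single edges (A_5), so the type is A_5 (the algebra sl(6)).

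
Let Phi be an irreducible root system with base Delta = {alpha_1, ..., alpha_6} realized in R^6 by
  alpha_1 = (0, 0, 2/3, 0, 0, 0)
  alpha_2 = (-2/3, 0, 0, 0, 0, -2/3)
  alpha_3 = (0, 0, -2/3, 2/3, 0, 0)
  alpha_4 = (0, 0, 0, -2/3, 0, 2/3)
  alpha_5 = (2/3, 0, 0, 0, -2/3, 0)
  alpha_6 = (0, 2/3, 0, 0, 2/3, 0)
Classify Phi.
B6

Compute the Cartan integers a_ij = 2(alpha_i, alpha_j)/(alpha_j, alpha_j); the resulting 6x6 Cartan matrix is
[[2, 0, -1, 0, 0, 0], [0, 2, 0, -1, -1, 0], [-2, 0, 2, -1, 0, 0], [0, -1, -1, 2, 0, 0], [0, -1, 0, 0, 2, -1], [0, 0, 0, 0, -1, 2]].
The roots have two lengths (squared-length ratio 2:1); the short ones are alpha_{1}. The associated Dynkin diagram is a chain of 6 nodes with a double edge at one end; the terminal node there is the unique short simple root (B_6), so the type is B_6 (the algebra so(13)).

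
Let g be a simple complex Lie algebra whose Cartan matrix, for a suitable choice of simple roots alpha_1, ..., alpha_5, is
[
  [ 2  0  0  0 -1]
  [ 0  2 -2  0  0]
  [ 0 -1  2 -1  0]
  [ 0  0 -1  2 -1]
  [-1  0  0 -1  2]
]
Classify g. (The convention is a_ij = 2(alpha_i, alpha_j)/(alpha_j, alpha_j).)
The matrix has rank 5 with 2's on the diagonal. Reading the off-diagonal entries as Dynkin edges (a single edge where a_ij = a_ji = -1; a double or triple edge where a_ij * a_ji = 2 or 3), the diagram is a chain of 5 nodes with a double edge at one end; the terminal node there is the unique long simple root (C_5). One simple-root ordering that puts it in standard form is (alpha_1, alpha_5, alpha_4, alpha_3, alpha_2). So the algebra is type C_5, i.e. sp(10).

C_5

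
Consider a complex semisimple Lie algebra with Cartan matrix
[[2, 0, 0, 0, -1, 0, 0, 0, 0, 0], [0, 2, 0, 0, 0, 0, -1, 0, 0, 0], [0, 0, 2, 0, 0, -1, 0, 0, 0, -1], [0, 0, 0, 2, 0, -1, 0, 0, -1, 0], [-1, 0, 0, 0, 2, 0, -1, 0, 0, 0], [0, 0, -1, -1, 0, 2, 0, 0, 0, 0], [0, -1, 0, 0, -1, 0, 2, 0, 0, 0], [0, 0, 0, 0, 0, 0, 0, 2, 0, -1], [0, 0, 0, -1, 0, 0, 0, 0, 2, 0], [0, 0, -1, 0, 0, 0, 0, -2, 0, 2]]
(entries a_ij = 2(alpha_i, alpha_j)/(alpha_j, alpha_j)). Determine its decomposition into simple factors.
The diagram associated to this matrix has two connected components: the simple roots {alpha_1, alpha_2, alpha_5, alpha_7} form a chain of 4 nodes with single edges (A_4), and {alpha_3, alpha_4, alpha_6, alpha_8, alpha_9, alpha_10} form a chain of 6 nodes with a double edge at one end; the terminal node there is the unique short simple root (B_6). A semisimple Lie algebra decomposes uniquely as the direct sum of simple ideals, one per connected component of its Dynkin diagram, so g ≅ A_4 ⊕ B_6 (dimension 24 + 78 = 102).

A4 + B6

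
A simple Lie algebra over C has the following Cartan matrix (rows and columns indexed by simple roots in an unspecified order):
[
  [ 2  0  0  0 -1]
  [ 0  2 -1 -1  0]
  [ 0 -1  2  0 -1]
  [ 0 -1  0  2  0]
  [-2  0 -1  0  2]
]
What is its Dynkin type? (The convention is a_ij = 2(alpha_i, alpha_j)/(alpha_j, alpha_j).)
The matrix has rank 5 with 2's on the diagonal. Reading the off-diagonal entries as Dynkin edges (a single edge where a_ij = a_ji = -1; a double or triple edge where a_ij * a_ji = 2 or 3), the diagram is a chain of 5 nodes with a double edge at one end; the terminal node there is the unique short simple root (B_5). One simple-root ordering that puts it in standard form is (alpha_4, alpha_2, alpha_3, alpha_5, alpha_1). So the algebra is type B_5, i.e. so(11).

type B_5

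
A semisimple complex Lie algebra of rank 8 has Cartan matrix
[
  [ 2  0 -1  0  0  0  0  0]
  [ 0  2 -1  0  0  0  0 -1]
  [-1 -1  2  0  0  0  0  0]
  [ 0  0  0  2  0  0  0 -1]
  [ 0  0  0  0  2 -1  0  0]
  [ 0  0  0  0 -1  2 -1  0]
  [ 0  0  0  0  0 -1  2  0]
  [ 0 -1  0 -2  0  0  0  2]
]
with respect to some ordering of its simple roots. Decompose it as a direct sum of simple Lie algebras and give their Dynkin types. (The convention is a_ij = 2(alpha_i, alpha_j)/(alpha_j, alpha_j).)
The diagram associated to this matrix has two connected components: the simple roots {alpha_5, alpha_6, alpha_7} form a chain of 3 nodes with single edges (A_3), and {alpha_1, alpha_2, alpha_3, alpha_4, alpha_8} form a chain of 5 nodes with a double edge at one end; the terminal node there is the unique short simple root (B_5). A semisimple Lie algebra decomposes uniquely as the direct sum of simple ideals, one per connected component of its Dynkin diagram, so g ≅ A_3 ⊕ B_5 (dimension 15 + 55 = 70).

A_3 + B_5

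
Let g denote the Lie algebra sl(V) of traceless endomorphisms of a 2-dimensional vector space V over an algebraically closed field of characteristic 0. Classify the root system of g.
This is sl(2), which has dimension 2^2 - 1 = 3 and rank 2 - 1 = 1 (a Cartan subalgebra is the diagonal traceless matrices). In the classification of classical Lie algebras, the special linear algebra sl(n+1) has type A_n; here n = 1, so the Dynkin diagram is a chain of 1 nodes with single edges (A_1). Hence the type is A_1.

A_1 (sl(2))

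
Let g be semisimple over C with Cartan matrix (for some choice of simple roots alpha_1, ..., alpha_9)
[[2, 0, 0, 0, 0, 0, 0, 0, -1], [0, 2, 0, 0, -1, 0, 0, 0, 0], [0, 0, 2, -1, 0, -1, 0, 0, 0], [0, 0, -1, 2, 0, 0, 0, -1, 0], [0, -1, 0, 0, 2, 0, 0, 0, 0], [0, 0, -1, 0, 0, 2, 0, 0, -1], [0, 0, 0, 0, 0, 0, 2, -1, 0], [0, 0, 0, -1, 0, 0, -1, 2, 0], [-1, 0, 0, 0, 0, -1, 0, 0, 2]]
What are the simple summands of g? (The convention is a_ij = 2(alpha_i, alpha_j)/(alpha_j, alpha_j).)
The diagram associated to this matrix has two connected components: the simple roots {alpha_2, alpha_5} form a chain of 2 nodes with single edges (A_2), and {alpha_1, alpha_3, alpha_4, alpha_6, alpha_7, alpha_8, alpha_9} form a chain of 7 nodes with single edges (A_7). A semisimple Lie algebra decomposes uniquely as the direct sum of simple ideals, one per connected component of its Dynkin diagram, so g ≅ A_2 ⊕ A_7 (dimension 8 + 63 = 71).

A_2 + A_7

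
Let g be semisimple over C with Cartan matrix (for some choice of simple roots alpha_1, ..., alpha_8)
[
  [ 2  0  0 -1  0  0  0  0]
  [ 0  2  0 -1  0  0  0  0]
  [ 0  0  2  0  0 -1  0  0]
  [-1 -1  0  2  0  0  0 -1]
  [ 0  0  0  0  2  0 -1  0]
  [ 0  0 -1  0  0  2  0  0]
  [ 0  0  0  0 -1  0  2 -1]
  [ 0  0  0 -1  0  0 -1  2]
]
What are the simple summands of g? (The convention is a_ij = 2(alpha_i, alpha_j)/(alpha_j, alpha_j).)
The diagram associated to this matrix has two connected components: the simple roots {alpha_3, alpha_6} form a chain of 2 nodes with single edges (A_2), and {alpha_1, alpha_2, alpha_4, alpha_5, alpha_7, alpha_8} form a chain of 4 nodes with a fork of two nodes at one end (D_6). A semisimple Lie algebra decomposes uniquely as the direct sum of simple ideals, one per connected component of its Dynkin diagram, so g ≅ A_2 ⊕ D_6 (dimension 8 + 66 = 74).

A2 + D6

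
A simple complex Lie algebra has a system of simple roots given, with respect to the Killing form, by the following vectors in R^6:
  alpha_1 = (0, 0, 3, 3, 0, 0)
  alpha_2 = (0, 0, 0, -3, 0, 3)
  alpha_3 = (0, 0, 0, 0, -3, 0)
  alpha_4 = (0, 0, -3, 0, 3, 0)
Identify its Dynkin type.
B_4

Compute the Cartan integers a_ij = 2(alpha_i, alpha_j)/(alpha_j, alpha_j); the resulting 4x4 Cartan matrix is
[[2, -1, 0, -1], [-1, 2, 0, 0], [0, 0, 2, -1], [-1, 0, -2, 2]].
The roots have two lengths (squared-length ratio 2:1); the short ones are alpha_{3}. The associated Dynkin diagram is a chain of 4 nodes with a double edge at one end; the terminal node there is the unique short simple root (B_4), so the type is B_4 (the algebra so(9)).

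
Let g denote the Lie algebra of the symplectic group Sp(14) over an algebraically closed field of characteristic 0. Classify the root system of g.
C7

This is sp(14), which has dimension 14(14+1)/2 = 105 and rank 14/2 = 7. In the classification of classical Lie algebras, the symplectic algebra sp(2n) has type C_n; here n = 7, so the Dynkin diagram is a chain of 7 nodes with a double edge at one end; the terminal node there is the unique long simple root (C_7). Hence the type is C_7.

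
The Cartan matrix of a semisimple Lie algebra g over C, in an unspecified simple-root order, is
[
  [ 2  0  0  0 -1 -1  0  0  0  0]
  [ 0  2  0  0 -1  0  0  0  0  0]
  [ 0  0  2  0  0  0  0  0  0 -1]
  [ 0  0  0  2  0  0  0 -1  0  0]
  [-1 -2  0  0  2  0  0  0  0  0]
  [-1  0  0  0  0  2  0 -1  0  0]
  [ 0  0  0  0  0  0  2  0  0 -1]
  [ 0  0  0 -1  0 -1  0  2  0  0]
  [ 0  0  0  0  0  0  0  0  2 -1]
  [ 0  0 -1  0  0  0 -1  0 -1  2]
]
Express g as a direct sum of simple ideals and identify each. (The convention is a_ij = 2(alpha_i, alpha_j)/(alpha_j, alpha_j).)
The diagram associated to this matrix has two connected components: the simple roots {alpha_1, alpha_2, alpha_4, alpha_5, alpha_6, alpha_8} form a chain of 6 nodes with a double edge at one end; the terminal node there is the unique short simple root (B_6), and {alpha_3, alpha_7, alpha_9, alpha_10} form a chain of 2 nodes with a fork of two nodes at one end (D_4). A semisimple Lie algebra decomposes uniquely as the direct sum of simple ideals, one per connected component of its Dynkin diagram, so g ≅ B_6 ⊕ D_4 (dimension 78 + 28 = 106).

B_6 (so(13)) + D_4 (so(8))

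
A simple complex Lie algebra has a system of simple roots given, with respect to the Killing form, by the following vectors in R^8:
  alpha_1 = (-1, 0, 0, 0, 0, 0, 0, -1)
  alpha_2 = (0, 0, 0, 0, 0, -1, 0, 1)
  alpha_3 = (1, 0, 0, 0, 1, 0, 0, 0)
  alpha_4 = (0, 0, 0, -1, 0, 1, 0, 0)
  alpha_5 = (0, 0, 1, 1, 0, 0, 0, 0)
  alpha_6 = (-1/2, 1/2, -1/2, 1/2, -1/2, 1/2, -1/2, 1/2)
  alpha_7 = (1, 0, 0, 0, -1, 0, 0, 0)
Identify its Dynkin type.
Compute the Cartan integers a_ij = 2(alpha_i, alpha_j)/(alpha_j, alpha_j); the resulting 7x7 Cartan matrix is
[[2, -1, -1, 0, 0, 0, -1], [-1, 2, 0, -1, 0, 0, 0], [-1, 0, 2, 0, 0, -1, 0], [0, -1, 0, 2, -1, 0, 0], [0, 0, 0, -1, 2, 0, 0], [0, 0, -1, 0, 0, 2, 0], [-1, 0, 0, 0, 0, 0, 2]].
All simple roots have the same length, so the diagram is simply laced. The associated Dynkin diagram is a chain of 6 nodes with one extra node attached to the third node from one end (E_7), so the type is E_7.

E_7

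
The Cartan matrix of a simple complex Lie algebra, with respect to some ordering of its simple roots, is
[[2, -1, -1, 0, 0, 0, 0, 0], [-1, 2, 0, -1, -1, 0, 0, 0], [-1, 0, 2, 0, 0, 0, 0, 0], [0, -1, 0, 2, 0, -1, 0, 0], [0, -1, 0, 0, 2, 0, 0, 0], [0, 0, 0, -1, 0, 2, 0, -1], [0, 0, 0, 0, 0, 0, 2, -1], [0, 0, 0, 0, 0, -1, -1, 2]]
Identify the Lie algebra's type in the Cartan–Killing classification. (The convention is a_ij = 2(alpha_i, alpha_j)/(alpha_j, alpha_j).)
The matrix has rank 8 with 2's on the diagonal. Reading the off-diagonal entries as Dynkin edges (a single edge where a_ij = a_ji = -1; a double or triple edge where a_ij * a_ji = 2 or 3), the diagram is a chain of 7 nodes with one extra node attached to the third node from one end (E_8). One simple-root ordering that puts it in standard form is (alpha_3, alpha_5, alpha_1, alpha_2, alpha_4, alpha_6, alpha_8, alpha_7). So the algebra is type E_8.

E8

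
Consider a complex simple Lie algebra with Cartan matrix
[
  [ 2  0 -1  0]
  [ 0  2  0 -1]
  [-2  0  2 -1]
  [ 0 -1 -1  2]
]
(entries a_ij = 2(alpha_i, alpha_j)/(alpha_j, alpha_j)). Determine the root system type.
B_4 (so(9))

The matrix has rank 4 with 2's on the diagonal. Reading the off-diagonal entries as Dynkin edges (a single edge where a_ij = a_ji = -1; a double or triple edge where a_ij * a_ji = 2 or 3), the diagram is a chain of 4 nodes with a double edge at one end; the terminal node there is the unique short simple root (B_4). One simple-root ordering that puts it in standard form is (alpha_2, alpha_4, alpha_3, alpha_1). So the algebra is type B_4, i.e. so(9).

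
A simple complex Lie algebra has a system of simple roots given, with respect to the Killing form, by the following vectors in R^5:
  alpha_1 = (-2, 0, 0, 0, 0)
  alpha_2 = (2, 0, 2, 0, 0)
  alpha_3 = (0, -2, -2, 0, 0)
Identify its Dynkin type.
Compute the Cartan integers a_ij = 2(alpha_i, alpha_j)/(alpha_j, alpha_j); the resulting 3x3 Cartan matrix is
[[2, -1, 0], [-2, 2, -1], [0, -1, 2]].
The roots have two lengths (squared-length ratio 2:1); the short ones are alpha_{1}. The associated Dynkin diagram is a chain of 3 nodes with a double edge at one end; the terminal node there is the unique short simple root (B_3), so the type is B_3 (the algebra so(7)).

B_3 (so(7))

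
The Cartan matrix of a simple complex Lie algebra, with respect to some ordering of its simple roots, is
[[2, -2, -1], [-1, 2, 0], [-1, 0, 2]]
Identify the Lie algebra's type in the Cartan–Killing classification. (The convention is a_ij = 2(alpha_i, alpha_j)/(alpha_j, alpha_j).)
B3

The matrix has rank 3 with 2's on the diagonal. Reading the off-diagonal entries as Dynkin edges (a single edge where a_ij = a_ji = -1; a double or triple edge where a_ij * a_ji = 2 or 3), the diagram is a chain of 3 nodes with a double edge at one end; the terminal node there is the unique short simple root (B_3). One simple-root ordering that puts it in standard form is (alpha_3, alpha_1, alpha_2). So the algebra is type B_3, i.e. so(7).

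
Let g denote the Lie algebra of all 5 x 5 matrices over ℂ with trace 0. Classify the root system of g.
A_4 (sl(5))

This is sl(5), which has dimension 5^2 - 1 = 24 and rank 5 - 1 = 4 (a Cartan subalgebra is the diagonal traceless matrices). In the classification of classical Lie algebras, the special linear algebra sl(n+1) has type A_n; here n = 4, so the Dynkin diagram is a chain of 4 nodes with single edges (A_4). Hence the type is A_4.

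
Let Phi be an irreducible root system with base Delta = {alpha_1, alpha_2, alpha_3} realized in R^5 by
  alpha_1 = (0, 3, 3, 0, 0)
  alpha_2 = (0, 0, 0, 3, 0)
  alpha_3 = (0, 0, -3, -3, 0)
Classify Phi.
B_3 (so(7))

Compute the Cartan integers a_ij = 2(alpha_i, alpha_j)/(alpha_j, alpha_j); the resulting 3x3 Cartan matrix is
[[2, 0, -1], [0, 2, -1], [-1, -2, 2]].
The roots have two lengths (squared-length ratio 2:1); the short ones are alpha_{2}. The associated Dynkin diagram is a chain of 3 nodes with a double edge at one end; the terminal node there is the unique short simple root (B_3), so the type is B_3 (the algebra so(7)).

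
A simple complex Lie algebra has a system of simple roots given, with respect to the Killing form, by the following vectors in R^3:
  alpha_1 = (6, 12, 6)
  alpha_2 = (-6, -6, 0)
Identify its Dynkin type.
Compute the Cartan integers a_ij = 2(alpha_i, alpha_j)/(alpha_j, alpha_j); the resulting 2x2 Cartan matrix is
[[2, -3], [-1, 2]].
The roots have two lengths (squared-length ratio 3:1); the short ones are alpha_{2}. The associated Dynkin diagram is two nodes joined by a triple edge (G_2), so the type is G_2.

G_2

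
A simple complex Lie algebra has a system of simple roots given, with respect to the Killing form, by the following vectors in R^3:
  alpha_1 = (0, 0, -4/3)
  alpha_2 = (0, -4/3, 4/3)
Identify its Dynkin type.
B_2

Compute the Cartan integers a_ij = 2(alpha_i, alpha_j)/(alpha_j, alpha_j); the resulting 2x2 Cartan matrix is
[[2, -1], [-2, 2]].
The roots have two lengths (squared-length ratio 2:1); the short ones are alpha_{1}. The associated Dynkin diagram is a chain of 2 nodes with a double edge at one end; the terminal node there is the unique short simple root (B_2), so the type is B_2 (the algebra so(5)).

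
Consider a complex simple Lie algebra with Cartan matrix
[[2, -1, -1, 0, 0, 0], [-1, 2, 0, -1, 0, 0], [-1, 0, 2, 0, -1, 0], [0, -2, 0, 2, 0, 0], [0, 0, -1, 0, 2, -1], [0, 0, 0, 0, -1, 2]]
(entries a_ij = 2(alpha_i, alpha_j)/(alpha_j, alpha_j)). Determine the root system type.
C6

The matrix has rank 6 with 2's on the diagonal. Reading the off-diagonal entries as Dynkin edges (a single edge where a_ij = a_ji = -1; a double or triple edge where a_ij * a_ji = 2 or 3), the diagram is a chain of 6 nodes with a double edge at one end; the terminal node there is the unique long simple root (C_6). One simple-root ordering that puts it in standard form is (alpha_6, alpha_5, alpha_3, alpha_1, alpha_2, alpha_4). So the algebra is type C_6, i.e. sp(12).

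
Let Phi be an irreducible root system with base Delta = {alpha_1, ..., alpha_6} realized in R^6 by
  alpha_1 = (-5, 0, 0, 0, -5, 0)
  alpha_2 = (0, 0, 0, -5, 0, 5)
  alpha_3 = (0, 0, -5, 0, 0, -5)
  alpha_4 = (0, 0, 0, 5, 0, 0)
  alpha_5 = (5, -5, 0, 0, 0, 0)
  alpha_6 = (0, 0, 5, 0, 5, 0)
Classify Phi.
Compute the Cartan integers a_ij = 2(alpha_i, alpha_j)/(alpha_j, alpha_j); the resulting 6x6 Cartan matrix is
[[2, 0, 0, 0, -1, -1], [0, 2, -1, -2, 0, 0], [0, -1, 2, 0, 0, -1], [0, -1, 0, 2, 0, 0], [-1, 0, 0, 0, 2, 0], [-1, 0, -1, 0, 0, 2]].
The roots have two lengths (squared-length ratio 2:1); the short ones are alpha_{4}. The associated Dynkin diagram is a chain of 6 nodes with a double edge at one end; the terminal node there is the unique short simple root (B_6), so the type is B_6 (the algebra so(13)).

B_6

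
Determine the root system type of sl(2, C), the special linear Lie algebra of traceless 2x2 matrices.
This is sl(2), which has dimension 2^2 - 1 = 3 and rank 2 - 1 = 1 (a Cartan subalgebra is the diagonal traceless matrices). In the classification of classical Lie algebras, the special linear algebra sl(n+1) has type A_n; here n = 1, so the Dynkin diagram is a chain of 1 nodes with single edges (A_1). Hence the type is A_1.

A1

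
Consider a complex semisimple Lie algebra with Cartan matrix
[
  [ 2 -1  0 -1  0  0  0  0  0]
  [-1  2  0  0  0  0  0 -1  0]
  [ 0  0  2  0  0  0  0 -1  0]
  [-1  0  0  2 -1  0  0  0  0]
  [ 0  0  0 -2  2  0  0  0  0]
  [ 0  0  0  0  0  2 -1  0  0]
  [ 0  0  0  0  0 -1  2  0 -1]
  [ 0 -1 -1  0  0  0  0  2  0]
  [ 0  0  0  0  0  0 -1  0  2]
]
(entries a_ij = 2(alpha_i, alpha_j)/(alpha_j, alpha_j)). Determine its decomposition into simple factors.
The diagram associated to this matrix has two connected components: the simple roots {alpha_6, alpha_7, alpha_9} form a chain of 3 nodes with single edges (A_3), and {alpha_1, alpha_2, alpha_3, alpha_4, alpha_5, alpha_8} form a chain of 6 nodes with a double edge at one end; the terminal node there is the unique long simple root (C_6). A semisimple Lie algebra decomposes uniquely as the direct sum of simple ideals, one per connected component of its Dynkin diagram, so g ≅ A_3 ⊕ C_6 (dimension 15 + 78 = 93).

A3 + C6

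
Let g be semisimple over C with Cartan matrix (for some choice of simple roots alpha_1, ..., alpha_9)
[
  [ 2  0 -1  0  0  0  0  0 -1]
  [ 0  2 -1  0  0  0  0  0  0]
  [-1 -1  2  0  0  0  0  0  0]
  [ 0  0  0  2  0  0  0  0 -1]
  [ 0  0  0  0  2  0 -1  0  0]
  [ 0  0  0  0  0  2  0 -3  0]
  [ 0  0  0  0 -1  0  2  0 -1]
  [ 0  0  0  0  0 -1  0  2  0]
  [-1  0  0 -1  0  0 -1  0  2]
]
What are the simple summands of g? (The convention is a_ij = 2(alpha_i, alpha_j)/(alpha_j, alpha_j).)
E_7 ⊕ G_2

The diagram associated to this matrix has two connected components: the simple roots {alpha_1, alpha_2, alpha_3, alpha_4, alpha_5, alpha_7, alpha_9} form a chain of 6 nodes with one extra node attached to the third node from one end (E_7), and {alpha_6, alpha_8} form two nodes joined by a triple edge (G_2). A semisimple Lie algebra decomposes uniquely as the direct sum of simple ideals, one per connected component of its Dynkin diagram, so g ≅ E_7 ⊕ G_2 (dimension 133 + 14 = 147).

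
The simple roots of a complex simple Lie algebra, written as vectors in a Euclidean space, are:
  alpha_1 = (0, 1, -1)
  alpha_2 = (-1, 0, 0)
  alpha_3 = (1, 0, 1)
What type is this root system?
B_3 (so(7))

Compute the Cartan integers a_ij = 2(alpha_i, alpha_j)/(alpha_j, alpha_j); the resulting 3x3 Cartan matrix is
[[2, 0, -1], [0, 2, -1], [-1, -2, 2]].
The roots have two lengths (squared-length ratio 2:1); the short ones are alpha_{2}. The associated Dynkin diagram is a chain of 3 nodes with a double edge at one end; the terminal node there is the unique short simple root (B_3), so the type is B_3 (the algebra so(7)).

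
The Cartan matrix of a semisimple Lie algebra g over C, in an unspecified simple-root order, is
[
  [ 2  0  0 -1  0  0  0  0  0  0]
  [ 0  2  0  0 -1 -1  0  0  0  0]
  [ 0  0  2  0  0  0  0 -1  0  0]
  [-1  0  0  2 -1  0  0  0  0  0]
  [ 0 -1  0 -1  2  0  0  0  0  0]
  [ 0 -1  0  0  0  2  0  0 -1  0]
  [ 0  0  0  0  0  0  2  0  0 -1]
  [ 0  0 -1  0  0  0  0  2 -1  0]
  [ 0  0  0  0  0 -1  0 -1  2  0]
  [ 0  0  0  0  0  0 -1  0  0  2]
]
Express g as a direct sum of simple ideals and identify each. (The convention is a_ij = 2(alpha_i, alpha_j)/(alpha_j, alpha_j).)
The diagram associated to this matrix has two connected components: the simple roots {alpha_7, alpha_10} form a chain of 2 nodes with single edges (A_2), and {alpha_1, alpha_2, alpha_3, alpha_4, alpha_5, alpha_6, alpha_8, alpha_9} form a chain of 8 nodes with single edges (A_8). A semisimple Lie algebra decomposes uniquely as the direct sum of simple ideals, one per connected component of its Dynkin diagram, so g ≅ A_2 ⊕ A_8 (dimension 8 + 80 = 88).

A2 + A8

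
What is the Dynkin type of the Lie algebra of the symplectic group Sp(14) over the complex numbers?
This is sp(14), which has dimension 14(14+1)/2 = 105 and rank 14/2 = 7. In the classification of classical Lie algebras, the symplectic algebra sp(2n) has type C_n; here n = 7, so the Dynkin diagram is a chain of 7 nodes with a double edge at one end; the terminal node there is the unique long simple root (C_7). Hence the type is C_7.

C_7 (sp(14))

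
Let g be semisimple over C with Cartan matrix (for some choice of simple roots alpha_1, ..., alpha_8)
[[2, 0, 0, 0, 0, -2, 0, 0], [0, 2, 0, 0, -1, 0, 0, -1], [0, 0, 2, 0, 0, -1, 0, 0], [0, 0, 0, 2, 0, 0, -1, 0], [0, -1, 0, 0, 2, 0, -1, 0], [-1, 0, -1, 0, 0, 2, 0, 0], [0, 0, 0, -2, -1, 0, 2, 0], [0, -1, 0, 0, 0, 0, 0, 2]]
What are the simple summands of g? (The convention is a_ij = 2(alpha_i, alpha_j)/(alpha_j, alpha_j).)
The diagram associated to this matrix has two connected components: the simple roots {alpha_2, alpha_4, alpha_5, alpha_7, alpha_8} form a chain of 5 nodes with a double edge at one end; the terminal node there is the unique short simple root (B_5), and {alpha_1, alpha_3, alpha_6} form a chain of 3 nodes with a double edge at one end; the terminal node there is the unique long simple root (C_3). A semisimple Lie algebra decomposes uniquely as the direct sum of simple ideals, one per connected component of its Dynkin diagram, so g ≅ B_5 ⊕ C_3 (dimension 55 + 21 = 76).

type B_5 ⊕ type C_3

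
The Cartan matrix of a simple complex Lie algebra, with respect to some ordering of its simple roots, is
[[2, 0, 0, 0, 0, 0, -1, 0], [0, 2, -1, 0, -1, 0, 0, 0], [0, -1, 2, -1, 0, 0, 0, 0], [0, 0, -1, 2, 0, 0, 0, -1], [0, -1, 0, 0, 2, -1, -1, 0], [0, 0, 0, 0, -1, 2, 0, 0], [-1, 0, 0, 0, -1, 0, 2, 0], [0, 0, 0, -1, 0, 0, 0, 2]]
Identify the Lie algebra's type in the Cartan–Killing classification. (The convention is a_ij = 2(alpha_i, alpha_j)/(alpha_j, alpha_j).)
The matrix has rank 8 with 2's on the diagonal. Reading the off-diagonal entries as Dynkin edges (a single edge where a_ij = a_ji = -1; a double or triple edge where a_ij * a_ji = 2 or 3), the diagram is a chain of 7 nodes with one extra node attached to the third node from one end (E_8). One simple-root ordering that puts it in standard form is (alpha_1, alpha_6, alpha_7, alpha_5, alpha_2, alpha_3, alpha_4, alpha_8). So the algebra is type E_8.

E_8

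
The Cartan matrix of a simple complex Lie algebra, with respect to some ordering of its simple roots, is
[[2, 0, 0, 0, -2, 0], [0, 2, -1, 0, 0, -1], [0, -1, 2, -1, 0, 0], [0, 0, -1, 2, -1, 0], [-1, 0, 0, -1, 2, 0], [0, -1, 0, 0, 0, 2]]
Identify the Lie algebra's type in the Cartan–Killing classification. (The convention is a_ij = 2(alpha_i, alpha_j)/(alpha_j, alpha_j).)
The matrix has rank 6 with 2's on the diagonal. Reading the off-diagonal entries as Dynkin edges (a single edge where a_ij = a_ji = -1; a double or triple edge where a_ij * a_ji = 2 or 3), the diagram is a chain of 6 nodes with a double edge at one end; the terminal node there is the unique long simple root (C_6). One simple-root ordering that puts it in standard form is (alpha_6, alpha_2, alpha_3, alpha_4, alpha_5, alpha_1). So the algebra is type C_6, i.e. sp(12).

type C_6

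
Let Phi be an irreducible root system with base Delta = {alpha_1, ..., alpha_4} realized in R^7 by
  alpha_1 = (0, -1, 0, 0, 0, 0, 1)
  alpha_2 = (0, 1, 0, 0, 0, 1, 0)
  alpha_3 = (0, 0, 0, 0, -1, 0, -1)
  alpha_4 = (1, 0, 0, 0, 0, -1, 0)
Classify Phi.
type A_4

Compute the Cartan integers a_ij = 2(alpha_i, alpha_j)/(alpha_j, alpha_j); the resulting 4x4 Cartan matrix is
[[2, -1, -1, 0], [-1, 2, 0, -1], [-1, 0, 2, 0], [0, -1, 0, 2]].
All simple roots have the same length, so the diagram is simply laced. The associated Dynkin diagram is a chain of 4 nodes with single edges (A_4), so the type is A_4 (the algebra sl(5)).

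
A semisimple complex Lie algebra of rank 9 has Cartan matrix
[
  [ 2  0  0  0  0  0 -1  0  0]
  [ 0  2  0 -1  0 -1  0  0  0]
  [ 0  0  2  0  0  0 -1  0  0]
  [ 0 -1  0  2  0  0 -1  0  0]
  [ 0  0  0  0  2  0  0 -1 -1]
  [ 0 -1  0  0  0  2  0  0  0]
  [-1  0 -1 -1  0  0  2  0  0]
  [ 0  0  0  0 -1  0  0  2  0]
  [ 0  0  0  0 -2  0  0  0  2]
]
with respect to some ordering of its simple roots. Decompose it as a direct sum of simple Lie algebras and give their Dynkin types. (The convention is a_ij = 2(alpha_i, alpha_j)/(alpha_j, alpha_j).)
C3 ⊕ D6

The diagram associated to this matrix has two connected components: the simple roots {alpha_5, alpha_8, alpha_9} form a chain of 3 nodes with a double edge at one end; the terminal node there is the unique long simple root (C_3), and {alpha_1, alpha_2, alpha_3, alpha_4, alpha_6, alpha_7} form a chain of 4 nodes with a fork of two nodes at one end (D_6). A semisimple Lie algebra decomposes uniquely as the direct sum of simple ideals, one per connected component of its Dynkin diagram, so g ≅ C_3 ⊕ D_6 (dimension 21 + 66 = 87).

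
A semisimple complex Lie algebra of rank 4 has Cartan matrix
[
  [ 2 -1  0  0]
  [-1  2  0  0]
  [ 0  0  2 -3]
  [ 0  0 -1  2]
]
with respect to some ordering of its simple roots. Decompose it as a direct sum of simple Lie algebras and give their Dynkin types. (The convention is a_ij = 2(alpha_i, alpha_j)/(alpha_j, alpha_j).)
The diagram associated to this matrix has two connected components: the simple roots {alpha_1, alpha_2} form a chain of 2 nodes with single edges (A_2), and {alpha_3, alpha_4} form two nodes joined by a triple edge (G_2). A semisimple Lie algebra decomposes uniquely as the direct sum of simple ideals, one per connected component of its Dynkin diagram, so g ≅ A_2 ⊕ G_2 (dimension 8 + 14 = 22).

type A_2 + type G_2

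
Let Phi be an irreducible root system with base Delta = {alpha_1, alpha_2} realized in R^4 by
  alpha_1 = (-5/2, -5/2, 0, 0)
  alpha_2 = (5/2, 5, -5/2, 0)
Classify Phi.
G2

Compute the Cartan integers a_ij = 2(alpha_i, alpha_j)/(alpha_j, alpha_j); the resulting 2x2 Cartan matrix is
[[2, -1], [-3, 2]].
The roots have two lengths (squared-length ratio 3:1); the short ones are alpha_{1}. The associated Dynkin diagram is two nodes joined by a triple edge (G_2), so the type is G_2.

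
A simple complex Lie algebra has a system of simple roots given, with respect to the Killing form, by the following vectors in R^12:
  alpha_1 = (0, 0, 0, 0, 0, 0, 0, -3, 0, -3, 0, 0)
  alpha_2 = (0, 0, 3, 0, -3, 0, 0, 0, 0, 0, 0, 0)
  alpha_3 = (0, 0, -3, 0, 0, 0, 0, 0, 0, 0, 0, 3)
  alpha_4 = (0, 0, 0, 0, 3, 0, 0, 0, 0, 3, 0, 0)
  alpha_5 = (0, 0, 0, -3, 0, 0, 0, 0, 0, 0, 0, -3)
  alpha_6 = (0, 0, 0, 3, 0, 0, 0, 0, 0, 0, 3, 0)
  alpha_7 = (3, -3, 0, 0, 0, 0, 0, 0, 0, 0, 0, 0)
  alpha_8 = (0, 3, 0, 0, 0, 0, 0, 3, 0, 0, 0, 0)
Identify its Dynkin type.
Compute the Cartan integers a_ij = 2(alpha_i, alpha_j)/(alpha_j, alpha_j); the resulting 8x8 Cartan matrix is
[[2, 0, 0, -1, 0, 0, 0, -1], [0, 2, -1, -1, 0, 0, 0, 0], [0, -1, 2, 0, -1, 0, 0, 0], [-1, -1, 0, 2, 0, 0, 0, 0], [0, 0, -1, 0, 2, -1, 0, 0], [0, 0, 0, 0, -1, 2, 0, 0], [0, 0, 0, 0, 0, 0, 2, -1], [-1, 0, 0, 0, 0, 0, -1, 2]].
All simple roots have the same length, so the diagram is simply laced. The associated Dynkin diagram is a chain of 8 nodes with single edges (A_8), so the type is A_8 (the algebra sl(9)).

A8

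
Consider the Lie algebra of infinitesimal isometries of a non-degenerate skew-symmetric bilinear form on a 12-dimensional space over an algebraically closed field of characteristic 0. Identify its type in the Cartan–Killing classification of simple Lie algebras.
type C_6

This is sp(12), which has dimension 12(12+1)/2 = 78 and rank 12/2 = 6. In the classification of classical Lie algebras, the symplectic algebra sp(2n) has type C_n; here n = 6, so the Dynkin diagram is a chain of 6 nodes with a double edge at one end; the terminal node there is the unique long simple root (C_6). Hence the type is C_6.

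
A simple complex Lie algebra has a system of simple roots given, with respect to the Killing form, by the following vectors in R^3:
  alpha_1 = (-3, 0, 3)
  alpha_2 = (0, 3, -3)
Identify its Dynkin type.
Compute the Cartan integers a_ij = 2(alpha_i, alpha_j)/(alpha_j, alpha_j); the resulting 2x2 Cartan matrix is
[[2, -1], [-1, 2]].
All simple roots have the same length, so the diagram is simply laced. The associated Dynkin diagram is a chain of 2 nodes with single edges (A_2), so the type is A_2 (the algebra sl(3)).

type A_2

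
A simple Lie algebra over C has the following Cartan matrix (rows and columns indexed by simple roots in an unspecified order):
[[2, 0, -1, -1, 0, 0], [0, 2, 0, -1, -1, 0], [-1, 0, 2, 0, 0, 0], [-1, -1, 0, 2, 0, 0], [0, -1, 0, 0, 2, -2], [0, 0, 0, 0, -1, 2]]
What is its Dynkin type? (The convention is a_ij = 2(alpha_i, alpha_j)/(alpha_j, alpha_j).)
B6

The matrix has rank 6 with 2's on the diagonal. Reading the off-diagonal entries as Dynkin edges (a single edge where a_ij = a_ji = -1; a double or triple edge where a_ij * a_ji = 2 or 3), the diagram is a chain of 6 nodes with a double edge at one end; the terminal node there is the unique short simple root (B_6). One simple-root ordering that puts it in standard form is (alpha_3, alpha_1, alpha_4, alpha_2, alpha_5, alpha_6). So the algebra is type B_6, i.e. so(13).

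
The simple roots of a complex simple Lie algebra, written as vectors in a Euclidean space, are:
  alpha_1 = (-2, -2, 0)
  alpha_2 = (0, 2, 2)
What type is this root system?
Compute the Cartan integers a_ij = 2(alpha_i, alpha_j)/(alpha_j, alpha_j); the resulting 2x2 Cartan matrix is
[[2, -1], [-1, 2]].
All simple roots have the same length, so the diagram is simply laced. The associated Dynkin diagram is a chain of 2 nodes with single edges (A_2), so the type is A_2 (the algebra sl(3)).

type A_2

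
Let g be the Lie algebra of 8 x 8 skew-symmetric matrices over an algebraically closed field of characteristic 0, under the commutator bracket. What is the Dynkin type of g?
This is so(8) with 8 even, which has dimension 8(8-1)/2 = 28 and rank 8/2 = 4. In the classification of classical Lie algebras, the orthogonal algebra so(2n) in an even number of variables has type D_n; here n = 4, so the Dynkin diagram is a chain of 2 nodes with a fork of two nodes at one end (D_4). Hence the type is D_4.

D_4 (so(8))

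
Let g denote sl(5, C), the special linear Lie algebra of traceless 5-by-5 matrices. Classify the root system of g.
type A_4

This is sl(5), which has dimension 5^2 - 1 = 24 and rank 5 - 1 = 4 (a Cartan subalgebra is the diagonal traceless matrices). In the classification of classical Lie algebras, the special linear algebra sl(n+1) has type A_n; here n = 4, so the Dynkin diagram is a chain of 4 nodes with single edges (A_4). Hence the type is A_4.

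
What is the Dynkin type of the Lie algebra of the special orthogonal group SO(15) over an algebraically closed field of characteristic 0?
This is so(15) with 15 odd, which has dimension 15(15-1)/2 = 105 and rank (15-1)/2 = 7. In the classification of classical Lie algebras, the orthogonal algebra so(2n+1) in an odd number of variables has type B_n; here n = 7, so the Dynkin diagram is a chain of 7 nodes with a double edge at one end; the terminal node there is the unique short simple root (B_7). Hence the type is B_7.

B_7 (so(15))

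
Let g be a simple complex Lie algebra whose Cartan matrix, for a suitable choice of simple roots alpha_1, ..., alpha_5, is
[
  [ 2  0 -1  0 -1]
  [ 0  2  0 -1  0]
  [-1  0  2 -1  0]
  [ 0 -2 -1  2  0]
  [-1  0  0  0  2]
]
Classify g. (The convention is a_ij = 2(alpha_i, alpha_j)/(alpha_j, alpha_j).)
The matrix has rank 5 with 2's on the diagonal. Reading the off-diagonal entries as Dynkin edges (a single edge where a_ij = a_ji = -1; a double or triple edge where a_ij * a_ji = 2 or 3), the diagram is a chain of 5 nodes with a double edge at one end; the terminal node there is the unique short simple root (B_5). One simple-root ordering that puts it in standard form is (alpha_5, alpha_1, alpha_3, alpha_4, alpha_2). So the algebra is type B_5, i.e. so(11).

B5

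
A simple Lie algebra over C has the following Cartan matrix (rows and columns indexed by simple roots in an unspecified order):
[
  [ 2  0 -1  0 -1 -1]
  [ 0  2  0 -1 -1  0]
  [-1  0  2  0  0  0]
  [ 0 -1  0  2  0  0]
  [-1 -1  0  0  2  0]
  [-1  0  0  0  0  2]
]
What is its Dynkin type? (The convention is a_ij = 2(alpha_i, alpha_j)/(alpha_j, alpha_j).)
D_6 (so(12))

The matrix has rank 6 with 2's on the diagonal. Reading the off-diagonal entries as Dynkin edges (a single edge where a_ij = a_ji = -1; a double or triple edge where a_ij * a_ji = 2 or 3), the diagram is a chain of 4 nodes with a fork of two nodes at one end (D_6). One simple-root ordering that puts it in standard form is (alpha_4, alpha_2, alpha_5, alpha_1, alpha_6, alpha_3). So the algebra is type D_6, i.e. so(12).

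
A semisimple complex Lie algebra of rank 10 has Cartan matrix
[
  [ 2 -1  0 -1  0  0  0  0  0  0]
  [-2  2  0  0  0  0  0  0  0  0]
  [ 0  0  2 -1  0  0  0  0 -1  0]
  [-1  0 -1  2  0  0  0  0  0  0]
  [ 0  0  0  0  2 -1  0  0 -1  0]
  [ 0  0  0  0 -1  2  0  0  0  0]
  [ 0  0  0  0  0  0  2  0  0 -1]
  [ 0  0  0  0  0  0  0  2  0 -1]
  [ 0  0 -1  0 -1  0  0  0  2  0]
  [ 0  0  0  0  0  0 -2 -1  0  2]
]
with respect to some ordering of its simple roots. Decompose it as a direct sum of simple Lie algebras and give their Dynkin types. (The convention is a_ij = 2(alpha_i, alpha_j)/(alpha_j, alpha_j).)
The diagram associated to this matrix has two connected components: the simple roots {alpha_7, alpha_8, alpha_10} form a chain of 3 nodes with a double edge at one end; the terminal node there is the unique short simple root (B_3), and {alpha_1, alpha_2, alpha_3, alpha_4, alpha_5, alpha_6, alpha_9} form a chain of 7 nodes with a double edge at one end; the terminal node there is the unique long simple root (C_7). A semisimple Lie algebra decomposes uniquely as the direct sum of simple ideals, one per connected component of its Dynkin diagram, so g ≅ B_3 ⊕ C_7 (dimension 21 + 105 = 126).

B3 + C7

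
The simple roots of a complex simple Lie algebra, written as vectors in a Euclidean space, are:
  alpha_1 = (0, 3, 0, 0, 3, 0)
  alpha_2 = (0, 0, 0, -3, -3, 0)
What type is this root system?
type A_2

Compute the Cartan integers a_ij = 2(alpha_i, alpha_j)/(alpha_j, alpha_j); the resulting 2x2 Cartan matrix is
[[2, -1], [-1, 2]].
All simple roots have the same length, so the diagram is simply laced. The associated Dynkin diagram is a chain of 2 nodes with single edges (A_2), so the type is A_2 (the algebra sl(3)).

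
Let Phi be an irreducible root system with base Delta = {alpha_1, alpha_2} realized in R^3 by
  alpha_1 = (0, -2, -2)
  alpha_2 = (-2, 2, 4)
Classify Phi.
G_2

Compute the Cartan integers a_ij = 2(alpha_i, alpha_j)/(alpha_j, alpha_j); the resulting 2x2 Cartan matrix is
[[2, -1], [-3, 2]].
The roots have two lengths (squared-length ratio 3:1); the short ones are alpha_{1}. The associated Dynkin diagram is two nodes joined by a triple edge (G_2), so the type is G_2.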